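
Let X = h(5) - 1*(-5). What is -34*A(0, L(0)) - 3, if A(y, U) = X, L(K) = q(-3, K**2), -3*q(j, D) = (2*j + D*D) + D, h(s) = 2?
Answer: -241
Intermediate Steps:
q(j, D) = -2*j/3 - D/3 - D**2/3 (q(j, D) = -((2*j + D*D) + D)/3 = -((2*j + D**2) + D)/3 = -((D**2 + 2*j) + D)/3 = -(D + D**2 + 2*j)/3 = -2*j/3 - D/3 - D**2/3)
L(K) = 2 - K**2/3 - K**4/3 (L(K) = -2/3*(-3) - K**2/3 - K**4/3 = 2 - K**2/3 - K**4/3)
X = 7 (X = 2 - 1*(-5) = 2 + 5 = 7)
A(y, U) = 7
-34*A(0, L(0)) - 3 = -34*7 - 3 = -238 - 3 = -241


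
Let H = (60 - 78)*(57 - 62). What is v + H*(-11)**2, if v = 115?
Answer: 11005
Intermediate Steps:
H = 90 (H = -18*(-5) = 90)
v + H*(-11)**2 = 115 + 90*(-11)**2 = 115 + 90*121 = 115 + 10890 = 11005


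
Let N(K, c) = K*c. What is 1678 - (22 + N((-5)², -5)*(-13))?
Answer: 31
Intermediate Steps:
1678 - (22 + N((-5)², -5)*(-13)) = 1678 - (22 + ((-5)²*(-5))*(-13)) = 1678 - (22 + (25*(-5))*(-13)) = 1678 - (22 - 125*(-13)) = 1678 - (22 + 1625) = 1678 - 1*1647 = 1678 - 1647 = 31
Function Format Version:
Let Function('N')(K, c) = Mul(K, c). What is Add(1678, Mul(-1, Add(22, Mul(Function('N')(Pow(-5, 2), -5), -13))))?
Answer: 31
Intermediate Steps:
Add(1678, Mul(-1, Add(22, Mul(Function('N')(Pow(-5, 2), -5), -13)))) = Add(1678, Mul(-1, Add(22, Mul(Mul(Pow(-5, 2), -5), -13)))) = Add(1678, Mul(-1, Add(22, Mul(Mul(25, -5), -13)))) = Add(1678, Mul(-1, Add(22, Mul(-125, -13)))) = Add(1678, Mul(-1, Add(22, 1625))) = Add(1678, Mul(-1, 1647)) = Add(1678, -1647) = 31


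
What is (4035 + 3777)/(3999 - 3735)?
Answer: 651/22 ≈ 29.591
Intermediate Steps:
(4035 + 3777)/(3999 - 3735) = 7812/264 = 7812*(1/264) = 651/22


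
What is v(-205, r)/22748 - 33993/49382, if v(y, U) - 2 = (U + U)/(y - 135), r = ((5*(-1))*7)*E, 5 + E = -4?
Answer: -13145513533/19096809512 ≈ -0.68836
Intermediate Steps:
E = -9 (E = -5 - 4 = -9)
r = 315 (r = ((5*(-1))*7)*(-9) = -5*7*(-9) = -35*(-9) = 315)
v(y, U) = 2 + 2*U/(-135 + y) (v(y, U) = 2 + (U + U)/(y - 135) = 2 + (2*U)/(-135 + y) = 2 + 2*U/(-135 + y))
v(-205, r)/22748 - 33993/49382 = (2*(-135 + 315 - 205)/(-135 - 205))/22748 - 33993/49382 = (2*(-25)/(-340))*(1/22748) - 33993*1/49382 = (2*(-1/340)*(-25))*(1/22748) - 33993/49382 = (5/34)*(1/22748) - 33993/49382 = 5/773432 - 33993/49382 = -13145513533/19096809512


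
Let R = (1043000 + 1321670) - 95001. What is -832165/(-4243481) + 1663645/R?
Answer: 8948385051630/9631297277789 ≈ 0.92909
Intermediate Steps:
R = 2269669 (R = 2364670 - 95001 = 2269669)
-832165/(-4243481) + 1663645/R = -832165/(-4243481) + 1663645/2269669 = -832165*(-1/4243481) + 1663645*(1/2269669) = 832165/4243481 + 1663645/2269669 = 8948385051630/9631297277789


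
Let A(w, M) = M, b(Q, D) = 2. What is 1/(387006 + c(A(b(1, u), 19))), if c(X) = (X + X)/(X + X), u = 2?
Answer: 1/387007 ≈ 2.5839e-6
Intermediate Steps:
c(X) = 1 (c(X) = (2*X)/((2*X)) = (2*X)*(1/(2*X)) = 1)
1/(387006 + c(A(b(1, u), 19))) = 1/(387006 + 1) = 1/387007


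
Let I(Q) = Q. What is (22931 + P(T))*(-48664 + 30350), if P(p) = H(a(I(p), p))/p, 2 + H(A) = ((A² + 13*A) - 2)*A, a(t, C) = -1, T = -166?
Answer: -34856431838/83 ≈ -4.1996e+8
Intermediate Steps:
H(A) = -2 + A*(-2 + A² + 13*A) (H(A) = -2 + ((A² + 13*A) - 2)*A = -2 + (-2 + A² + 13*A)*A = -2 + A*(-2 + A² + 13*A))
P(p) = 12/p (P(p) = (-2 + (-1)³ - 2*(-1) + 13*(-1)²)/p = (-2 - 1 + 2 + 13*1)/p = (-2 - 1 + 2 + 13)/p = 12/p)
(22931 + P(T))*(-48664 + 30350) = (22931 + 12/(-166))*(-48664 + 30350) = (22931 + 12*(-1/166))*(-18314) = (22931 - 6/83)*(-18314) = (1903267/83)*(-18314) = -34856431838/83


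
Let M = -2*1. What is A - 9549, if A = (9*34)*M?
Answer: -10161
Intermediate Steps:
M = -2
A = -612 (A = (9*34)*(-2) = 306*(-2) = -612)
A - 9549 = -612 - 9549 = -10161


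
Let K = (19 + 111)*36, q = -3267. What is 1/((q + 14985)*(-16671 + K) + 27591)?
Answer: -1/140482947 ≈ -7.1183e-9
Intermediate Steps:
K = 4680 (K = 130*36 = 4680)
1/((q + 14985)*(-16671 + K) + 27591) = 1/((-3267 + 14985)*(-16671 + 4680) + 27591) = 1/(11718*(-11991) + 27591) = 1/(-140510538 + 27591) = 1/(-140482947) = -1/140482947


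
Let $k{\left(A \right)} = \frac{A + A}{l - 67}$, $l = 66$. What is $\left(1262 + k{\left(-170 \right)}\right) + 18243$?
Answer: $19845$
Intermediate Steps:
$k{\left(A \right)} = - 2 A$ ($k{\left(A \right)} = \frac{A + A}{66 - 67} = \frac{2 A}{-1} = 2 A \left(-1\right) = - 2 A$)
$\left(1262 + k{\left(-170 \right)}\right) + 18243 = \left(1262 - -340\right) + 18243 = \left(1262 + 340\right) + 18243 = 1602 + 18243 = 19845$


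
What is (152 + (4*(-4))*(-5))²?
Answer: 53824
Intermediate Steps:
(152 + (4*(-4))*(-5))² = (152 - 16*(-5))² = (152 + 80)² = 232² = 53824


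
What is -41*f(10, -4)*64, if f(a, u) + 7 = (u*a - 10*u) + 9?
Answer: -5248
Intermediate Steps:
f(a, u) = 2 - 10*u + a*u (f(a, u) = -7 + ((u*a - 10*u) + 9) = -7 + ((a*u - 10*u) + 9) = -7 + ((-10*u + a*u) + 9) = -7 + (9 - 10*u + a*u) = 2 - 10*u + a*u)
-41*f(10, -4)*64 = -41*(2 - 10*(-4) + 10*(-4))*64 = -41*(2 + 40 - 40)*64 = -41*2*64 = -82*64 = -5248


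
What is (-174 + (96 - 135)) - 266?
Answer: -479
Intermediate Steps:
(-174 + (96 - 135)) - 266 = (-174 - 39) - 266 = -213 - 266 = -479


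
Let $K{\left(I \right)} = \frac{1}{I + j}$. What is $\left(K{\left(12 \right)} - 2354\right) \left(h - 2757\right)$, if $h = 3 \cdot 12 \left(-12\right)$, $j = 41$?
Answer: $\frac{397862829}{53} \approx 7.5068 \cdot 10^{6}$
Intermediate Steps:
$K{\left(I \right)} = \frac{1}{41 + I}$ ($K{\left(I \right)} = \frac{1}{I + 41} = \frac{1}{41 + I}$)
$h = -432$ ($h = 36 \left(-12\right) = -432$)
$\left(K{\left(12 \right)} - 2354\right) \left(h - 2757\right) = \left(\frac{1}{41 + 12} - 2354\right) \left(-432 - 2757\right) = \left(\frac{1}{53} - 2354\right) \left(-3189\right) = \left(- \frac{124761}{53}\right) \left(-3189\right) = \frac{397862829}{53}$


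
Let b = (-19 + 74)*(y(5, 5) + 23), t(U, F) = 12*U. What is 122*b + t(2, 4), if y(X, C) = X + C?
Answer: 221454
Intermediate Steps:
y(X, C) = C + X
b = 1815 (b = (-19 + 74)*((5 + 5) + 23) = 55*(10 + 23) = 55*33 = 1815)
122*b + t(2, 4) = 122*1815 + 12*2 = 221430 + 24 = 221454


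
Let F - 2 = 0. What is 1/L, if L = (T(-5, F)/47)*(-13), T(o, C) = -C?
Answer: 47/26 ≈ 1.8077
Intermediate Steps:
F = 2 (F = 2 + 0 = 2)
L = 26/47 (L = (-1*2/47)*(-13) = -2*1/47*(-13) = -2/47*(-13) = 26/47 ≈ 0.55319)
1/L = 1/(26/47) = 47/26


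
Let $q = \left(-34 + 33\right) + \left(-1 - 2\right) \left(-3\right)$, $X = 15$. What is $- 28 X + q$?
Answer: $-412$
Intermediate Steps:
$q = 8$ ($q = -1 - -9 = -1 + 9 = 8$)
$- 28 X + q = \left(-28\right) 15 + 8 = -420 + 8 = -412$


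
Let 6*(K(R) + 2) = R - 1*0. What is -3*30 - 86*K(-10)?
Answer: 676/3 ≈ 225.33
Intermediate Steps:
K(R) = -2 + R/6 (K(R) = -2 + (R - 1*0)/6 = -2 + (R + 0)/6 = -2 + R/6)
-3*30 - 86*K(-10) = -3*30 - 86*(-2 + (1/6)*(-10)) = -90 - 86*(-2 - 5/3) = -90 - 86*(-11/3) = -90 + 946/3 = 676/3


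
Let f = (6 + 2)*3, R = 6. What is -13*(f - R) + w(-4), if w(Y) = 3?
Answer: -231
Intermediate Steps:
f = 24 (f = 8*3 = 24)
-13*(f - R) + w(-4) = -13*(24 - 1*6) + 3 = -13*(24 - 6) + 3 = -13*18 + 3 = -234 + 3 = -231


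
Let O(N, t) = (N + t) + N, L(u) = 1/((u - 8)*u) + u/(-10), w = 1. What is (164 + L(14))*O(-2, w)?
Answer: -68297/140 ≈ -487.84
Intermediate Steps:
L(u) = -u/10 + 1/(u*(-8 + u)) (L(u) = 1/((-8 + u)*u) + u*(-⅒) = 1/(u*(-8 + u)) - u/10 = -u/10 + 1/(u*(-8 + u)))
O(N, t) = t + 2*N
(164 + L(14))*O(-2, w) = (164 + (⅒)*(10 - 1*14³ + 8*14²)/(14*(-8 + 14)))*(1 + 2*(-2)) = (164 + (⅒)*(1/14)*(10 - 1*2744 + 8*196)/6)*(1 - 4) = (164 + (⅒)*(1/14)*(⅙)*(10 - 2744 + 1568))*(-3) = (164 + (⅒)*(1/14)*(⅙)*(-1166))*(-3) = (164 - 583/420)*(-3) = (68297/420)*(-3) = -68297/140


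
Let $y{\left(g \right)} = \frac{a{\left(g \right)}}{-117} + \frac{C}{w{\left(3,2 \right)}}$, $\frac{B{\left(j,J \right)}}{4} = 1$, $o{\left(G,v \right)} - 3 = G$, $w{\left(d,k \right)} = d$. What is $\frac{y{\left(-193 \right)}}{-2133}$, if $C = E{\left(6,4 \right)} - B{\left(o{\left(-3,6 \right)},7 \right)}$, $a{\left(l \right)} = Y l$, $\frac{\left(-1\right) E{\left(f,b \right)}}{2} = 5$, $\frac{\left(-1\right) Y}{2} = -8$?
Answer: $- \frac{2542}{249561} \approx -0.010186$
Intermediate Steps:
$Y = 16$ ($Y = \left(-2\right) \left(-8\right) = 16$)
$E{\left(f,b \right)} = -10$ ($E{\left(f,b \right)} = \left(-2\right) 5 = -10$)
$o{\left(G,v \right)} = 3 + G$
$a{\left(l \right)} = 16 l$
$B{\left(j,J \right)} = 4$ ($B{\left(j,J \right)} = 4 \cdot 1 = 4$)
$C = -14$ ($C = -10 - 4 = -14$)
$y{\left(g \right)} = - \frac{14}{3} - \frac{16 g}{117}$ ($y{\left(g \right)} = \frac{16 g}{-117} - \frac{14}{3} = 16 g \left(- \frac{1}{117}\right) - \frac{14}{3} = - \frac{16 g}{117} - \frac{14}{3} = - \frac{14}{3} - \frac{16 g}{117}$)
$\frac{y{\left(-193 \right)}}{-2133} = \frac{- \frac{14}{3} - - \frac{3088}{117}}{-2133} = \left(- \frac{14}{3} + \frac{3088}{117}\right) \left(- \frac{1}{2133}\right) = \frac{2542}{117} \left(- \frac{1}{2133}\right) = - \frac{2542}{249561}$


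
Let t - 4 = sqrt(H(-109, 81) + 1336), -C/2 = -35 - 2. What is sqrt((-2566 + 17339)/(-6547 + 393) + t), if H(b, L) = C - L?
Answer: sqrt(209598 + 131044*sqrt(1329))/362 ≈ 6.1689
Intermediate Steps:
C = 74 (C = -2*(-35 - 2) = -2*(-37) = 74)
H(b, L) = 74 - L
t = 4 + sqrt(1329) (t = 4 + sqrt((74 - 1*81) + 1336) = 4 + sqrt((74 - 81) + 1336) = 4 + sqrt(-7 + 1336) = 4 + sqrt(1329) ≈ 40.455)
sqrt((-2566 + 17339)/(-6547 + 393) + t) = sqrt((-2566 + 17339)/(-6547 + 393) + (4 + sqrt(1329))) = sqrt(14773/(-6154) + (4 + sqrt(1329))) = sqrt(14773*(-1/6154) + (4 + sqrt(1329))) = sqrt(-869/362 + (4 + sqrt(1329))) = sqrt(579/362 + sqrt(1329))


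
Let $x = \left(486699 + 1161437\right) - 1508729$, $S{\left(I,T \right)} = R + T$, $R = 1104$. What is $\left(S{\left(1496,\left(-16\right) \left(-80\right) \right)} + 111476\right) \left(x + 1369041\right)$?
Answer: $171751889280$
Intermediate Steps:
$S{\left(I,T \right)} = 1104 + T$
$x = 139407$ ($x = 1648136 - 1508729 = 139407$)
$\left(S{\left(1496,\left(-16\right) \left(-80\right) \right)} + 111476\right) \left(x + 1369041\right) = \left(\left(1104 - -1280\right) + 111476\right) \left(139407 + 1369041\right) = \left(\left(1104 + 1280\right) + 111476\right) 1508448 = \left(2384 + 111476\right) 1508448 = 113860 \cdot 1508448 = 171751889280$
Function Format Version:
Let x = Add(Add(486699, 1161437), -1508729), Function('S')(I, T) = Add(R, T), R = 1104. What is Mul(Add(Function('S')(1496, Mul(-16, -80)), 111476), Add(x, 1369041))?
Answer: 171751889280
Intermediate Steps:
Function('S')(I, T) = Add(1104, T)
x = 139407 (x = Add(1648136, -1508729) = 139407)
Mul(Add(Function('S')(1496, Mul(-16, -80)), 111476), Add(x, 1369041)) = Mul(Add(Add(1104, Mul(-16, -80)), 111476), Add(139407, 1369041)) = Mul(Add(Add(1104, 1280), 111476), 1508448) = Mul(Add(2384, 111476), 1508448) = Mul(113860, 1508448) = 171751889280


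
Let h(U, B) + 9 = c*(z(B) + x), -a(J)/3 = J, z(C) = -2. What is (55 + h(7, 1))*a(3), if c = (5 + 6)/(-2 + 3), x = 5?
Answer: -711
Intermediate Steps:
a(J) = -3*J
c = 11 (c = 11/1 = 11*1 = 11)
h(U, B) = 24 (h(U, B) = -9 + 11*(-2 + 5) = -9 + 11*3 = -9 + 33 = 24)
(55 + h(7, 1))*a(3) = (55 + 24)*(-3*3) = 79*(-9) = -711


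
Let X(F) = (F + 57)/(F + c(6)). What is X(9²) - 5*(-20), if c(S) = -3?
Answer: 1323/13 ≈ 101.77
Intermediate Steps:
X(F) = (57 + F)/(-3 + F) (X(F) = (F + 57)/(F - 3) = (57 + F)/(-3 + F))
X(9²) - 5*(-20) = (57 + 9²)/(-3 + 9²) - 5*(-20) = (57 + 81)/(-3 + 81) + 100 = 138/78 + 100 = (1/78)*138 + 100 = 23/13 + 100 = 1323/13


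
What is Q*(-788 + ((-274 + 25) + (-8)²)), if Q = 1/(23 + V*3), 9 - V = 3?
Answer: -973/41 ≈ -23.732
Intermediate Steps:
V = 6 (V = 9 - 1*3 = 9 - 3 = 6)
Q = 1/41 (Q = 1/(23 + 6*3) = 1/(23 + 18) = 1/41 ≈ 0.024390)
Q*(-788 + ((-274 + 25) + (-8)²)) = (-788 + ((-274 + 25) + (-8)²))/41 = (-788 + (-249 + 64))/41 = (-788 - 185)/41 = (1/41)*(-973) = -973/41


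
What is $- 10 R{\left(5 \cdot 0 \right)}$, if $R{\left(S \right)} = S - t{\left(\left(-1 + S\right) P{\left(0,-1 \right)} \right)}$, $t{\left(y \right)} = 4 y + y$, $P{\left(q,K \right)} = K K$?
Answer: $-50$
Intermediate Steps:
$P{\left(q,K \right)} = K^{2}$
$t{\left(y \right)} = 5 y$
$R{\left(S \right)} = 5 - 4 S$ ($R{\left(S \right)} = S - 5 \left(-1 + S\right) \left(-1\right)^{2} = S - 5 \left(-1 + S\right) 1 = S - 5 \left(-1 + S\right) = S - \left(-5 + 5 S\right) = 5 - 4 S$)
$- 10 R{\left(5 \cdot 0 \right)} = - 10 \left(5 - 4 \cdot 5 \cdot 0\right) = - 10 \left(5 - 0\right) = - 10 \left(5 + 0\right) = \left(-10\right) 5 = -50$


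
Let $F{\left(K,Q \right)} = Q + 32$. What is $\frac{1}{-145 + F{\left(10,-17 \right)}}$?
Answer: $- \frac{1}{130} \approx -0.0076923$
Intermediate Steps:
$F{\left(K,Q \right)} = 32 + Q$
$\frac{1}{-145 + F{\left(10,-17 \right)}} = \frac{1}{-145 + \left(32 - 17\right)} = \frac{1}{-145 + 15} = \frac{1}{-130} = - \frac{1}{130}$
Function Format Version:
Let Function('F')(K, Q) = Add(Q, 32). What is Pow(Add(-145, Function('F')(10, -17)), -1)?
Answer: Rational(-1, 130) ≈ -0.0076923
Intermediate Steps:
Function('F')(K, Q) = Add(32, Q)
Pow(Add(-145, Function('F')(10, -17)), -1) = Pow(Add(-145, Add(32, -17)), -1) = Pow(Add(-145, 15), -1) = Pow(-130, -1) = Rational(-1, 130)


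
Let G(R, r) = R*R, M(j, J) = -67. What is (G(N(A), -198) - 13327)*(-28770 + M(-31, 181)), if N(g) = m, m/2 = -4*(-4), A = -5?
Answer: 354781611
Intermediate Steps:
m = 32 (m = 2*(-4*(-4)) = 2*16 = 32)
N(g) = 32
G(R, r) = R²
(G(N(A), -198) - 13327)*(-28770 + M(-31, 181)) = (32² - 13327)*(-28770 - 67) = (1024 - 13327)*(-28837) = -12303*(-28837) = 354781611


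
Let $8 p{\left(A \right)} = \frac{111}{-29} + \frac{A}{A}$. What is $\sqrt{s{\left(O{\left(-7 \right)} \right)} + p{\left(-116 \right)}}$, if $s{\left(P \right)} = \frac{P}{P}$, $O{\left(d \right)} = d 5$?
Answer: $\frac{5 \sqrt{87}}{58} \approx 0.80408$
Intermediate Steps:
$O{\left(d \right)} = 5 d$
$p{\left(A \right)} = - \frac{41}{116}$ ($p{\left(A \right)} = \frac{\frac{111}{-29} + \frac{A}{A}}{8} = \frac{111 \left(- \frac{1}{29}\right) + 1}{8} = \frac{- \frac{111}{29} + 1}{8} = \frac{1}{8} \left(- \frac{82}{29}\right) = - \frac{41}{116}$)
$s{\left(P \right)} = 1$
$\sqrt{s{\left(O{\left(-7 \right)} \right)} + p{\left(-116 \right)}} = \sqrt{1 - \frac{41}{116}} = \sqrt{\frac{75}{116}} = \frac{5 \sqrt{87}}{58}$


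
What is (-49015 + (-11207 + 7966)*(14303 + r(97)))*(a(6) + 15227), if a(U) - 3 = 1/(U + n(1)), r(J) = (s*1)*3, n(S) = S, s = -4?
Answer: -4943141191206/7 ≈ -7.0616e+11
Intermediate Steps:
r(J) = -12 (r(J) = -4*1*3 = -4*3 = -12)
a(U) = 3 + 1/(1 + U) (a(U) = 3 + 1/(U + 1) = 3 + 1/(1 + U))
(-49015 + (-11207 + 7966)*(14303 + r(97)))*(a(6) + 15227) = (-49015 + (-11207 + 7966)*(14303 - 12))*((4 + 3*6)/(1 + 6) + 15227) = (-49015 - 3241*14291)*((4 + 18)/7 + 15227) = (-49015 - 46317131)*((⅐)*22 + 15227) = -46366146*(22/7 + 15227) = -46366146*106611/7 = -4943141191206/7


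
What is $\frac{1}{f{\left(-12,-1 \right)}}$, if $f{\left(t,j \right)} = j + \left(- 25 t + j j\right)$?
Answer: $\frac{1}{300} \approx 0.0033333$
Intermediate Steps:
$f{\left(t,j \right)} = j + j^{2} - 25 t$ ($f{\left(t,j \right)} = j + \left(- 25 t + j^{2}\right) = j + \left(j^{2} - 25 t\right) = j + j^{2} - 25 t$)
$\frac{1}{f{\left(-12,-1 \right)}} = \frac{1}{-1 + \left(-1\right)^{2} - -300} = \frac{1}{-1 + 1 + 300} = \frac{1}{300}$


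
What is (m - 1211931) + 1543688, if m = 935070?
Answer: 1266827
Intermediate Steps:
(m - 1211931) + 1543688 = (935070 - 1211931) + 1543688 = -276861 + 1543688 = 1266827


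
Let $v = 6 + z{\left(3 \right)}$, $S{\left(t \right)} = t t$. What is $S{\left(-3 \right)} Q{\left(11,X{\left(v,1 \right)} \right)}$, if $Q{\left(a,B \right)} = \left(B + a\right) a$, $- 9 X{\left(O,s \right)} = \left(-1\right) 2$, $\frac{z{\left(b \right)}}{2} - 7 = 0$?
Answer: $1111$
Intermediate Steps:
$S{\left(t \right)} = t^{2}$
$z{\left(b \right)} = 14$ ($z{\left(b \right)} = 14 + 2 \cdot 0 = 14 + 0 = 14$)
$v = 20$ ($v = 6 + 14 = 20$)
$X{\left(O,s \right)} = \frac{2}{9}$ ($X{\left(O,s \right)} = - \frac{\left(-1\right) 2}{9} = \left(- \frac{1}{9}\right) \left(-2\right) = \frac{2}{9}$)
$Q{\left(a,B \right)} = a \left(B + a\right)$
$S{\left(-3 \right)} Q{\left(11,X{\left(v,1 \right)} \right)} = \left(-3\right)^{2} \cdot 11 \left(\frac{2}{9} + 11\right) = 9 \cdot 11 \cdot \frac{101}{9} = 9 \cdot \frac{1111}{9} = 1111$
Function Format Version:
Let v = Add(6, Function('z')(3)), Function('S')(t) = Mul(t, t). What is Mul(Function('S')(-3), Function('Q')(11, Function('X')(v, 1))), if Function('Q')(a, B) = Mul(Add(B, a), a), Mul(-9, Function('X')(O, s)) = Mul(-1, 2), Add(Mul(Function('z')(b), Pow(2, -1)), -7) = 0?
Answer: 1111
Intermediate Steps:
Function('S')(t) = Pow(t, 2)
Function('z')(b) = 14 (Function('z')(b) = Add(14, Mul(2, 0)) = Add(14, 0) = 14)
v = 20 (v = Add(6, 14) = 20)
Function('X')(O, s) = Rational(2, 9) (Function('X')(O, s) = Mul(Rational(-1, 9), Mul(-1, 2)) = Mul(Rational(-1, 9), -2) = Rational(2, 9))
Function('Q')(a, B) = Mul(a, Add(B, a))
Mul(Function('S')(-3), Function('Q')(11, Function('X')(v, 1))) = Mul(Pow(-3, 2), Mul(11, Add(Rational(2, 9), 11))) = Mul(9, Mul(11, Rational(101, 9))) = Mul(9, Rational(1111, 9)) = 1111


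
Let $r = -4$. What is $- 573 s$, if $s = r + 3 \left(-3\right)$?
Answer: $7449$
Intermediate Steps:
$s = -13$ ($s = -4 + 3 \left(-3\right) = -4 - 9 = -13$)
$- 573 s = \left(-573\right) \left(-13\right) = 7449$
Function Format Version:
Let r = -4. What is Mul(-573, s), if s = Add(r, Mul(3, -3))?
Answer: 7449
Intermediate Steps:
s = -13 (s = Add(-4, Mul(3, -3)) = Add(-4, -9) = -13)
Mul(-573, s) = Mul(-573, -13) = 7449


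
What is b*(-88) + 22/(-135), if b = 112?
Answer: -1330582/135 ≈ -9856.2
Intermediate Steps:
b*(-88) + 22/(-135) = 112*(-88) + 22/(-135) = -9856 + 22*(-1/135) = -9856 - 22/135 = -1330582/135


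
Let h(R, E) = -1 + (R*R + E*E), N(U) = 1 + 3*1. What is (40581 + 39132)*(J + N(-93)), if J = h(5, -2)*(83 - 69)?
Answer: 31566348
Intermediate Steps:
N(U) = 4 (N(U) = 1 + 3 = 4)
h(R, E) = -1 + E**2 + R**2 (h(R, E) = -1 + (R**2 + E**2) = -1 + (E**2 + R**2) = -1 + E**2 + R**2)
J = 392 (J = (-1 + (-2)**2 + 5**2)*(83 - 69) = (-1 + 4 + 25)*14 = 28*14 = 392)
(40581 + 39132)*(J + N(-93)) = (40581 + 39132)*(392 + 4) = 79713*396 = 31566348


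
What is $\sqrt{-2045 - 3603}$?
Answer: $4 i \sqrt{353} \approx 75.153 i$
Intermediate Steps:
$\sqrt{-2045 - 3603} = \sqrt{-5648} = 4 i \sqrt{353}$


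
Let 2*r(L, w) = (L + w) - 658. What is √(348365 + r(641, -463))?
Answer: 25*√557 ≈ 590.02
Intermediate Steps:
r(L, w) = -329 + L/2 + w/2 (r(L, w) = ((L + w) - 658)/2 = (-658 + L + w)/2 = -329 + L/2 + w/2)
√(348365 + r(641, -463)) = √(348365 + (-329 + (½)*641 + (½)*(-463))) = √(348365 + (-329 + 641/2 - 463/2)) = √(348365 - 240) = √348125 = 25*√557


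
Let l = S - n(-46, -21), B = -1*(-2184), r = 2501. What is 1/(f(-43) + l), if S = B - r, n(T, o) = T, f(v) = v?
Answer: -1/314 ≈ -0.0031847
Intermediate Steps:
B = 2184
S = -317 (S = 2184 - 1*2501 = 2184 - 2501 = -317)
l = -271 (l = -317 - 1*(-46) = -317 + 46 = -271)
1/(f(-43) + l) = 1/(-43 - 271) = 1/(-314) = -1/314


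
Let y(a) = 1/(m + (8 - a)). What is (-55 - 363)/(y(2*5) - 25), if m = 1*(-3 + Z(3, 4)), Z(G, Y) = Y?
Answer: 209/13 ≈ 16.077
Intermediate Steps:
m = 1 (m = 1*(-3 + 4) = 1*1 = 1)
y(a) = 1/(9 - a) (y(a) = 1/(1 + (8 - a)) = 1/(9 - a))
(-55 - 363)/(y(2*5) - 25) = (-55 - 363)/(1/(9 - 2*5) - 25) = -418/(1/(9 - 1*10) - 25) = -418/(1/(9 - 10) - 25) = -418/(1/(-1) - 25) = -418/(-1 - 25) = -418/(-26) = -418*(-1/26) = 209/13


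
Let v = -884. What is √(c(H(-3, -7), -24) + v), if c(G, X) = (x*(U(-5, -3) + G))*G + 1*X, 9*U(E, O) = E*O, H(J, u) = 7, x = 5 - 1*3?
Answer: 2*I*√1770/3 ≈ 28.048*I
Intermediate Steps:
x = 2 (x = 5 - 3 = 2)
U(E, O) = E*O/9 (U(E, O) = (E*O)/9 = E*O/9)
c(G, X) = X + G*(10/3 + 2*G) (c(G, X) = (2*((⅑)*(-5)*(-3) + G))*G + 1*X = (2*(5/3 + G))*G + X = (10/3 + 2*G)*G + X = G*(10/3 + 2*G) + X = X + G*(10/3 + 2*G))
√(c(H(-3, -7), -24) + v) = √((-24 + 2*7² + (10/3)*7) - 884) = √((-24 + 2*49 + 70/3) - 884) = √((-24 + 98 + 70/3) - 884) = √(292/3 - 884) = √(-2360/3) = 2*I*√1770/3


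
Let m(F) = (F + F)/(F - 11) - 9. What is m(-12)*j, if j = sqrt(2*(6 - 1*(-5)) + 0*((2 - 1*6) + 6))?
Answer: -183*sqrt(22)/23 ≈ -37.319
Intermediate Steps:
m(F) = -9 + 2*F/(-11 + F) (m(F) = (2*F)/(-11 + F) - 9 = 2*F/(-11 + F) - 9 = -9 + 2*F/(-11 + F))
j = sqrt(22) (j = sqrt(2*(6 + 5) + 0*((2 - 6) + 6)) = sqrt(2*11 + 0*(-4 + 6)) = sqrt(22 + 0*2) = sqrt(22 + 0) = sqrt(22) ≈ 4.6904)
m(-12)*j = ((99 - 7*(-12))/(-11 - 12))*sqrt(22) = ((99 + 84)/(-23))*sqrt(22) = (-1/23*183)*sqrt(22) = -183*sqrt(22)/23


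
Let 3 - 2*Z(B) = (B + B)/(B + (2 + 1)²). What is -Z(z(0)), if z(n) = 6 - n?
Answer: -11/10 ≈ -1.1000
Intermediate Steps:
Z(B) = 3/2 - B/(9 + B) (Z(B) = 3/2 - (B + B)/(2*(B + (2 + 1)²)) = 3/2 - 2*B/(2*(B + 3²)) = 3/2 - 2*B/(2*(B + 9)) = 3/2 - 2*B/(2*(9 + B)) = 3/2 - B/(9 + B))
-Z(z(0)) = -(27 + (6 - 1*0))/(2*(9 + (6 - 1*0))) = -(27 + (6 + 0))/(2*(9 + (6 + 0))) = -(27 + 6)/(2*(9 + 6)) = -33/(2*15) = -1*11/10 = -11/10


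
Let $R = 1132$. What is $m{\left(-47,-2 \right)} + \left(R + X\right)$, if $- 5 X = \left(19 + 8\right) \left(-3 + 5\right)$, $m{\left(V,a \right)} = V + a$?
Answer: $\frac{5361}{5} \approx 1072.2$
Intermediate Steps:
$X = - \frac{54}{5}$ ($X = - \frac{\left(19 + 8\right) \left(-3 + 5\right)}{5} = - \frac{27 \cdot 2}{5} = \left(- \frac{1}{5}\right) 54 = - \frac{54}{5} \approx -10.8$)
$m{\left(-47,-2 \right)} + \left(R + X\right) = \left(-47 - 2\right) + \left(1132 - \frac{54}{5}\right) = -49 + \frac{5606}{5} = \frac{5361}{5}$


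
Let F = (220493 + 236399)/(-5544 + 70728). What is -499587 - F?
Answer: -8141383975/16296 ≈ -4.9959e+5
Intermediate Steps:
F = 114223/16296 (F = 456892/65184 = 456892*(1/65184) = 114223/16296 ≈ 7.0093)
-499587 - F = -499587 - 1*114223/16296 = -499587 - 114223/16296 = -8141383975/16296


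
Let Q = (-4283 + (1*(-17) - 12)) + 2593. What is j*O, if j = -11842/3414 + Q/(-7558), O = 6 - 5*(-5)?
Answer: -1296314135/12901506 ≈ -100.48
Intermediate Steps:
Q = -1719 (Q = (-4283 + (-17 - 12)) + 2593 = (-4283 - 29) + 2593 = -4312 + 2593 = -1719)
O = 31 (O = 6 + 25 = 31)
j = -41816585/12901506 (j = -11842/3414 - 1719/(-7558) = -11842*1/3414 - 1719*(-1/7558) = -5921/1707 + 1719/7558 = -41816585/12901506 ≈ -3.2412)
j*O = -41816585/12901506*31 = -1296314135/12901506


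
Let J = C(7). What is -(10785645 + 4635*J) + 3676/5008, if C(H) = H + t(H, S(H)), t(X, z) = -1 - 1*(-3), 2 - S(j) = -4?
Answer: -13555853801/1252 ≈ -1.0827e+7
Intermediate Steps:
S(j) = 6 (S(j) = 2 - 1*(-4) = 2 + 4 = 6)
t(X, z) = 2 (t(X, z) = -1 + 3 = 2)
C(H) = 2 + H (C(H) = H + 2 = 2 + H)
J = 9 (J = 2 + 7 = 9)
-(10785645 + 4635*J) + 3676/5008 = -4635/(1/(2327 + 9)) + 3676/5008 = -4635/(1/2336) + 3676*(1/5008) = -4635/1/2336 + 919/1252 = -4635*2336 + 919/1252 = -10827360 + 919/1252 = -13555853801/1252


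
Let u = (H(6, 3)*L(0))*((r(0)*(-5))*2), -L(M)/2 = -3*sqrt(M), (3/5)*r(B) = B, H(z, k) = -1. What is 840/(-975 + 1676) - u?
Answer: 840/701 ≈ 1.1983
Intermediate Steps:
r(B) = 5*B/3
L(M) = 6*sqrt(M) (L(M) = -(-6)*sqrt(M) = 6*sqrt(M))
u = 0 (u = (-6*sqrt(0))*((((5/3)*0)*(-5))*2) = (-6*0)*((0*(-5))*2) = (-1*0)*(0*2) = 0*0 = 0)
840/(-975 + 1676) - u = 840/(-975 + 1676) - 1*0 = 840/701 + 0 = 840/701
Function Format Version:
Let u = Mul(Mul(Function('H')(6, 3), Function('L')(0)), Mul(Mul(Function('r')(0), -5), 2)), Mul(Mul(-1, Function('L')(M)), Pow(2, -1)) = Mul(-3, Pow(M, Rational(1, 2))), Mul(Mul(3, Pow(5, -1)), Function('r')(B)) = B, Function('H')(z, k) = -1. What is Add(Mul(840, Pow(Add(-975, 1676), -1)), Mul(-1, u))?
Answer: Rational(840, 701) ≈ 1.1983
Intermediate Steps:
Function('r')(B) = Mul(Rational(5, 3), B)
Function('L')(M) = Mul(6, Pow(M, Rational(1, 2))) (Function('L')(M) = Mul(-2, Mul(-3, Pow(M, Rational(1, 2)))) = Mul(6, Pow(M, Rational(1, 2))))
u = 0 (u = Mul(Mul(-1, Mul(6, Pow(0, Rational(1, 2)))), Mul(Mul(Mul(Rational(5, 3), 0), -5), 2)) = Mul(Mul(-1, Mul(6, 0)), Mul(Mul(0, -5), 2)) = Mul(Mul(-1, 0), Mul(0, 2)) = Mul(0, 0) = 0)
Add(Mul(840, Pow(Add(-975, 1676), -1)), Mul(-1, u)) = Add(Mul(840, Pow(Add(-975, 1676), -1)), Mul(-1, 0)) = Add(Mul(840, Pow(701, -1)), 0) = Add(Mul(840, Rational(1, 701)), 0) = Add(Rational(840, 701), 0) = Rational(840, 701)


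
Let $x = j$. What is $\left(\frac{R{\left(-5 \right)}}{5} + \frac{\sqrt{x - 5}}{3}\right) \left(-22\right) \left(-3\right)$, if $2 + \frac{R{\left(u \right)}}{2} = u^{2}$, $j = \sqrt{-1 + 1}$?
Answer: $\frac{3036}{5} + 22 i \sqrt{5} \approx 607.2 + 49.193 i$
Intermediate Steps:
$j = 0$ ($j = \sqrt{0} = 0$)
$R{\left(u \right)} = -4 + 2 u^{2}$
$x = 0$
$\left(\frac{R{\left(-5 \right)}}{5} + \frac{\sqrt{x - 5}}{3}\right) \left(-22\right) \left(-3\right) = \left(\frac{-4 + 2 \left(-5\right)^{2}}{5} + \frac{\sqrt{0 - 5}}{3}\right) \left(-22\right) \left(-3\right) = \left(\left(-4 + 2 \cdot 25\right) \frac{1}{5} + \sqrt{-5} \cdot \frac{1}{3}\right) \left(-22\right) \left(-3\right) = \left(\left(-4 + 50\right) \frac{1}{5} + i \sqrt{5} \cdot \frac{1}{3}\right) \left(-22\right) \left(-3\right) = \left(46 \cdot \frac{1}{5} + \frac{i \sqrt{5}}{3}\right) \left(-22\right) \left(-3\right) = \left(\frac{46}{5} + \frac{i \sqrt{5}}{3}\right) \left(-22\right) \left(-3\right) = \left(- \frac{1012}{5} - \frac{22 i \sqrt{5}}{3}\right) \left(-3\right) = \frac{3036}{5} + 22 i \sqrt{5}$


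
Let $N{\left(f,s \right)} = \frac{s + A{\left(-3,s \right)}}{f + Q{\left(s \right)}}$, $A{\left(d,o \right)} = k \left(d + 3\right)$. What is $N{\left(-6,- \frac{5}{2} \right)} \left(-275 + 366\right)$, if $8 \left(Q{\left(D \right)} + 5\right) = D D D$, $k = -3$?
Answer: $\frac{14560}{829} \approx 17.563$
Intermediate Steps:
$A{\left(d,o \right)} = -9 - 3 d$ ($A{\left(d,o \right)} = - 3 \left(d + 3\right) = - 3 \left(3 + d\right) = -9 - 3 d$)
$Q{\left(D \right)} = -5 + \frac{D^{3}}{8}$ ($Q{\left(D \right)} = -5 + \frac{D D D}{8} = -5 + \frac{D^{2} D}{8} = -5 + \frac{D^{3}}{8}$)
$N{\left(f,s \right)} = \frac{s}{-5 + f + \frac{s^{3}}{8}}$ ($N{\left(f,s \right)} = \frac{s - 0}{f + \left(-5 + \frac{s^{3}}{8}\right)} = \frac{s + \left(-9 + 9\right)}{-5 + f + \frac{s^{3}}{8}} = \frac{s + 0}{-5 + f + \frac{s^{3}}{8}} = \frac{s}{-5 + f + \frac{s^{3}}{8}}$)
$N{\left(-6,- \frac{5}{2} \right)} \left(-275 + 366\right) = \frac{8 \left(- \frac{5}{2}\right)}{-40 + \left(- \frac{5}{2}\right)^{3} + 8 \left(-6\right)} \left(-275 + 366\right) = \frac{8 \left(\left(-5\right) \frac{1}{2}\right)}{-40 + \left(\left(-5\right) \frac{1}{2}\right)^{3} - 48} \cdot 91 = 8 \left(- \frac{5}{2}\right) \frac{1}{-40 + \left(- \frac{5}{2}\right)^{3} - 48} \cdot 91 = 8 \left(- \frac{5}{2}\right) \frac{1}{-40 - \frac{125}{8} - 48} \cdot 91 = 8 \left(- \frac{5}{2}\right) \frac{1}{- \frac{829}{8}} \cdot 91 = 8 \left(- \frac{5}{2}\right) \left(- \frac{8}{829}\right) 91 = \frac{160}{829} \cdot 91 = \frac{14560}{829}$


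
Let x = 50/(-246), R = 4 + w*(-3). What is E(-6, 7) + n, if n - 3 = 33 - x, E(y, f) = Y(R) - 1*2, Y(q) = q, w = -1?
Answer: 5068/123 ≈ 41.203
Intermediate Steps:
R = 7 (R = 4 - 1*(-3) = 4 + 3 = 7)
x = -25/123 (x = 50*(-1/246) = -25/123 ≈ -0.20325)
E(y, f) = 5 (E(y, f) = 7 - 1*2 = 7 - 2 = 5)
n = 4453/123 (n = 3 + (33 - 1*(-25/123)) = 3 + (33 + 25/123) = 3 + 4084/123 = 4453/123 ≈ 36.203)
E(-6, 7) + n = 5 + 4453/123 = 5068/123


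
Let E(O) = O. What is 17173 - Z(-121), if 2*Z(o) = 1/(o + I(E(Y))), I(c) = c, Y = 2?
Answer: 4087175/238 ≈ 17173.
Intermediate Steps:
Z(o) = 1/(2*(2 + o)) (Z(o) = 1/(2*(o + 2)) = 1/(2*(2 + o)))
17173 - Z(-121) = 17173 - 1/(2*(2 - 121)) = 17173 - 1/(2*(-119)) = 17173 - (-1)/(2*119) = 17173 - 1*(-1/238) = 17173 + 1/238 = 4087175/238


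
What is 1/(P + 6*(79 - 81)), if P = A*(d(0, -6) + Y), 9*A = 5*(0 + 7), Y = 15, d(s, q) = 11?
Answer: 9/802 ≈ 0.011222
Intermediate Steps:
A = 35/9 (A = (5*(0 + 7))/9 = (5*7)/9 = (⅑)*35 = 35/9 ≈ 3.8889)
P = 910/9 (P = 35*(11 + 15)/9 = (35/9)*26 = 910/9 ≈ 101.11)
1/(P + 6*(79 - 81)) = 1/(910/9 + 6*(79 - 81)) = 1/(910/9 + 6*(-2)) = 1/(910/9 - 12) = 1/(802/9) = 9/802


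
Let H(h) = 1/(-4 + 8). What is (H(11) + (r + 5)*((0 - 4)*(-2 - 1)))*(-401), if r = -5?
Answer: -401/4 ≈ -100.25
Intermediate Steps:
H(h) = 1/4
(H(11) + (r + 5)*((0 - 4)*(-2 - 1)))*(-401) = (1/4 + (-5 + 5)*((0 - 4)*(-2 - 1)))*(-401) = (1/4 + 0*(-4*(-3)))*(-401) = (1/4 + 0*12)*(-401) = (1/4 + 0)*(-401) = (1/4)*(-401) = -401/4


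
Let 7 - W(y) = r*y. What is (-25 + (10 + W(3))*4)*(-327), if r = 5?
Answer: 5559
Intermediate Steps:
W(y) = 7 - 5*y
(-25 + (10 + W(3))*4)*(-327) = (-25 + (10 + (7 - 5*3))*4)*(-327) = (-25 + (10 + (7 - 15))*4)*(-327) = (-25 + (10 - 8)*4)*(-327) = (-25 + 2*4)*(-327) = (-25 + 8)*(-327) = -17*(-327) = 5559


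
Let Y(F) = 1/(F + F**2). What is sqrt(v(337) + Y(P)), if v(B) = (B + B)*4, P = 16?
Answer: sqrt(12466321)/68 ≈ 51.923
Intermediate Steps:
v(B) = 8*B (v(B) = (2*B)*4 = 8*B)
sqrt(v(337) + Y(P)) = sqrt(8*337 + 1/(16*(1 + 16))) = sqrt(2696 + (1/16)/17) = sqrt(2696 + (1/16)*(1/17)) = sqrt(2696 + 1/272) = sqrt(733313/272) = sqrt(12466321)/68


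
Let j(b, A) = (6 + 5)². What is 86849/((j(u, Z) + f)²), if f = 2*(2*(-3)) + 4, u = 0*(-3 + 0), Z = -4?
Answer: 86849/12769 ≈ 6.8016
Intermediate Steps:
u = 0 (u = 0*(-3) = 0)
f = -8 (f = 2*(-6) + 4 = -12 + 4 = -8)
j(b, A) = 121 (j(b, A) = 11² = 121)
86849/((j(u, Z) + f)²) = 86849/((121 - 8)²) = 86849/(113²) = 86849/12769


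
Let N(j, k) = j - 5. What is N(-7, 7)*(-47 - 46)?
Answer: 1116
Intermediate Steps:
N(j, k) = -5 + j
N(-7, 7)*(-47 - 46) = (-5 - 7)*(-47 - 46) = -12*(-93) = 1116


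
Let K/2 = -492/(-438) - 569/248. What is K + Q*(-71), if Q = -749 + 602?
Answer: 94454523/9052 ≈ 10435.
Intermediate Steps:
Q = -147
K = -21201/9052 (K = 2*(-492/(-438) - 569/248) = 2*(-492*(-1/438) - 569*1/248) = 2*(82/73 - 569/248) = 2*(-21201/18104) = -21201/9052 ≈ -2.3421)
K + Q*(-71) = -21201/9052 - 147*(-71) = -21201/9052 + 10437 = 94454523/9052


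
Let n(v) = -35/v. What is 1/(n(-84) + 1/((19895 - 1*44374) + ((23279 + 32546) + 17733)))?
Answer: 588948/245407 ≈ 2.3999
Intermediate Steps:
1/(n(-84) + 1/((19895 - 1*44374) + ((23279 + 32546) + 17733))) = 1/(-35/(-84) + 1/((19895 - 1*44374) + ((23279 + 32546) + 17733))) = 1/(-35*(-1/84) + 1/((19895 - 44374) + (55825 + 17733))) = 1/(5/12 + 1/(-24479 + 73558)) = 1/(5/12 + 1/49079) = 1/(245407/588948) = 588948/245407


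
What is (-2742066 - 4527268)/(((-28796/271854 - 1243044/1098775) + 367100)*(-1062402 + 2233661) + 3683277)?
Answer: -47204270343286650/2792069647961114542721 ≈ -1.6907e-5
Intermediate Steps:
(-2742066 - 4527268)/(((-28796/271854 - 1243044/1098775) + 367100)*(-1062402 + 2233661) + 3683277) = -7269334/(((-28796*1/271854 - 1243044*1/1098775) + 367100)*1171259 + 3683277) = -7269334/(((-14398/135927 - 1243044/1098775) + 367100)*1171259 + 3683277) = -7269334/((-184783404238/149353189425 + 367100)*1171259 + 3683277) = -7269334/((54827371054513262/149353189425)*1171259 + 3683277) = -7269334/(64217051793938148736858/149353189425 + 3683277) = -7269334/64217601903105634482583/149353189425 = -7269334*149353189425/64217601903105634482583 = -47204270343286650/2792069647961114542721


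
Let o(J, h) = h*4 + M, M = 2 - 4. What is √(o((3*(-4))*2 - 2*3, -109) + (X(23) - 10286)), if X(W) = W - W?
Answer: 2*I*√2681 ≈ 103.56*I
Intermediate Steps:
M = -2
o(J, h) = -2 + 4*h (o(J, h) = h*4 - 2 = 4*h - 2 = -2 + 4*h)
X(W) = 0
√(o((3*(-4))*2 - 2*3, -109) + (X(23) - 10286)) = √((-2 + 4*(-109)) + (0 - 10286)) = √((-2 - 436) - 10286) = √(-438 - 10286) = √(-10724) = 2*I*√2681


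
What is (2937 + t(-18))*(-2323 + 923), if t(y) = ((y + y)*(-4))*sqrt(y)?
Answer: -4111800 - 604800*I*sqrt(2) ≈ -4.1118e+6 - 8.5532e+5*I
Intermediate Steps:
t(y) = -8*y**(3/2) (t(y) = ((2*y)*(-4))*sqrt(y) = (-8*y)*sqrt(y) = -8*y**(3/2))
(2937 + t(-18))*(-2323 + 923) = (2937 - (-432)*I*sqrt(2))*(-2323 + 923) = (2937 - (-432)*I*sqrt(2))*(-1400) = (2937 + 432*I*sqrt(2))*(-1400) = -4111800 - 604800*I*sqrt(2)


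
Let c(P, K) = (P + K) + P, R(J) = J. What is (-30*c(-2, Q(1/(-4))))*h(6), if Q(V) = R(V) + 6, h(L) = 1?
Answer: -105/2 ≈ -52.500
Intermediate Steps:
Q(V) = 6 + V (Q(V) = V + 6 = 6 + V)
c(P, K) = K + 2*P (c(P, K) = (K + P) + P = K + 2*P)
(-30*c(-2, Q(1/(-4))))*h(6) = -30*((6 + 1/(-4)) + 2*(-2))*1 = -30*((6 - ¼) - 4)*1 = -30*(23/4 - 4)*1 = -30*7/4*1 = -105/2*1 = -105/2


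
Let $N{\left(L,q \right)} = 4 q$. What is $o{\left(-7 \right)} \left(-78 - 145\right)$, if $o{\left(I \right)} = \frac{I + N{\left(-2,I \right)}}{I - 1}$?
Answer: $- \frac{7805}{8} \approx -975.63$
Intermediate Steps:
$o{\left(I \right)} = \frac{5 I}{-1 + I}$ ($o{\left(I \right)} = \frac{I + 4 I}{I - 1} = \frac{5 I}{-1 + I}$)
$o{\left(-7 \right)} \left(-78 - 145\right) = 5 \left(-7\right) \frac{1}{-1 - 7} \left(-78 - 145\right) = 5 \left(-7\right) \frac{1}{-8} \left(-223\right) = 5 \left(-7\right) \left(- \frac{1}{8}\right) \left(-223\right) = \frac{35}{8} \left(-223\right) = - \frac{7805}{8}$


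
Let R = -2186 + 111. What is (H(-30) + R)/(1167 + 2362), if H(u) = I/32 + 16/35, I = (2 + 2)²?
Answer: -145183/247030 ≈ -0.58771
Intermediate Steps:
R = -2075
I = 16 (I = 4² = 16)
H(u) = 67/70 (H(u) = 16/32 + 16/35 = 16*(1/32) + 16*(1/35) = ½ + 16/35 = 67/70)
(H(-30) + R)/(1167 + 2362) = (67/70 - 2075)/(1167 + 2362) = -145183/70/3529 = -145183/70*1/3529 = -145183/247030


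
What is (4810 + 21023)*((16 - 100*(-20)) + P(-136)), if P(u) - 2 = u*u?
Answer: 529938162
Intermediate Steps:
P(u) = 2 + u² (P(u) = 2 + u*u = 2 + u²)
(4810 + 21023)*((16 - 100*(-20)) + P(-136)) = (4810 + 21023)*((16 - 100*(-20)) + (2 + (-136)²)) = 25833*((16 + 2000) + (2 + 18496)) = 25833*(2016 + 18498) = 25833*20514 = 529938162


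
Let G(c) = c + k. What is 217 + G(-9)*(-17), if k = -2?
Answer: 404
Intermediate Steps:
G(c) = -2 + c (G(c) = c - 2 = -2 + c)
217 + G(-9)*(-17) = 217 + (-2 - 9)*(-17) = 217 - 11*(-17) = 217 + 187 = 404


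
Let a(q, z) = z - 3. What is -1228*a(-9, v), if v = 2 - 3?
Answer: 4912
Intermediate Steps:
v = -1
a(q, z) = -3 + z
-1228*a(-9, v) = -1228*(-3 - 1) = -1228*(-4) = 4912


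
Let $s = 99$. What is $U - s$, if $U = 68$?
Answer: $-31$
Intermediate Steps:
$U - s = 68 - 99 = -31$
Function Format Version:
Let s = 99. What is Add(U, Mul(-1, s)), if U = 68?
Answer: -31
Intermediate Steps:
Add(U, Mul(-1, s)) = Add(68, Mul(-1, 99)) = Add(68, -99) = -31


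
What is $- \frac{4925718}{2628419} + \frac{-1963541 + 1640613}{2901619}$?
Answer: $- \frac{15141347028274}{7626670510361} \approx -1.9853$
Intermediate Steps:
$- \frac{4925718}{2628419} + \frac{-1963541 + 1640613}{2901619} = \left(-4925718\right) \frac{1}{2628419} - \frac{322928}{2901619} = - \frac{4925718}{2628419} - \frac{322928}{2901619} = - \frac{15141347028274}{7626670510361}$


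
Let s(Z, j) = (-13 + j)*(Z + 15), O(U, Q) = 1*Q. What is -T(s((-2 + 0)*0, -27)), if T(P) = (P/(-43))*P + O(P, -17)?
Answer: 360731/43 ≈ 8389.1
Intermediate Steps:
O(U, Q) = Q
s(Z, j) = (-13 + j)*(15 + Z)
T(P) = -17 - P**2/43 (T(P) = (P/(-43))*P - 17 = (P*(-1/43))*P - 17 = (-P/43)*P - 17 = -P**2/43 - 17 = -17 - P**2/43)
-T(s((-2 + 0)*0, -27)) = -(-17 - (-195 - 13*(-2 + 0)*0 + 15*(-27) + ((-2 + 0)*0)*(-27))**2/43) = -(-17 - (-195 - (-26)*0 - 405 - 2*0*(-27))**2/43) = -(-17 - (-195 - 13*0 - 405 + 0*(-27))**2/43) = -(-17 - (-195 + 0 - 405 + 0)**2/43) = -(-17 - 1/43*(-600)**2) = -(-17 - 1/43*360000) = -(-17 - 360000/43) = -1*(-360731/43) = 360731/43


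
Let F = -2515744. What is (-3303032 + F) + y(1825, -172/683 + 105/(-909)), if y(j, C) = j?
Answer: -5816951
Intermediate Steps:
(-3303032 + F) + y(1825, -172/683 + 105/(-909)) = (-3303032 - 2515744) + 1825 = -5818776 + 1825 = -5816951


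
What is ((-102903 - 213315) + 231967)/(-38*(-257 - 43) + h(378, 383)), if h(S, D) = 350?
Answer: -84251/11750 ≈ -7.1703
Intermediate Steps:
((-102903 - 213315) + 231967)/(-38*(-257 - 43) + h(378, 383)) = ((-102903 - 213315) + 231967)/(-38*(-257 - 43) + 350) = (-316218 + 231967)/(-38*(-300) + 350) = -84251/(11400 + 350) = -84251/11750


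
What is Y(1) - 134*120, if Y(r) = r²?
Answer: -16079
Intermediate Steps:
Y(1) - 134*120 = 1² - 134*120 = 1 - 16080 = -16079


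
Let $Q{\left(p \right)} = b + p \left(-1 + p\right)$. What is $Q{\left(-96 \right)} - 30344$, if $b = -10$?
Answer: $-21042$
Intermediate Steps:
$Q{\left(p \right)} = -10 + p \left(-1 + p\right)$
$Q{\left(-96 \right)} - 30344 = \left(-10 + \left(-96\right)^{2} - -96\right) - 30344 = \left(-10 + 9216 + 96\right) - 30344 = 9302 - 30344 = -21042$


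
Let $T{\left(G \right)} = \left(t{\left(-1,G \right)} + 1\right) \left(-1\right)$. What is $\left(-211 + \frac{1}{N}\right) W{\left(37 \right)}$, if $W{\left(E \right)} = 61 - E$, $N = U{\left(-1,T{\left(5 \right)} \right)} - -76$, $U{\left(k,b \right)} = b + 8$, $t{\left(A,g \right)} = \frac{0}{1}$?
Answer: $- \frac{420288}{83} \approx -5063.7$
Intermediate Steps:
$t{\left(A,g \right)} = 0$ ($t{\left(A,g \right)} = 0 \cdot 1 = 0$)
$T{\left(G \right)} = -1$ ($T{\left(G \right)} = \left(0 + 1\right) \left(-1\right) = 1 \left(-1\right) = -1$)
$U{\left(k,b \right)} = 8 + b$
$N = 83$ ($N = \left(8 - 1\right) - -76 = 7 + 76 = 83$)
$\left(-211 + \frac{1}{N}\right) W{\left(37 \right)} = \left(-211 + \frac{1}{83}\right) \left(61 - 37\right) = \left(- \frac{17512}{83}\right) 24 = - \frac{420288}{83}$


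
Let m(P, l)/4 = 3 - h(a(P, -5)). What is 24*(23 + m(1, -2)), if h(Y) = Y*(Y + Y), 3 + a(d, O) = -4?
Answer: -8568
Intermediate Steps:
a(d, O) = -7 (a(d, O) = -3 - 4 = -7)
h(Y) = 2*Y² (h(Y) = Y*(2*Y) = 2*Y²)
m(P, l) = -380 (m(P, l) = 4*(3 - 2*(-7)²) = 4*(3 - 2*49) = 4*(3 - 1*98) = 4*(3 - 98) = 4*(-95) = -380)
24*(23 + m(1, -2)) = 24*(23 - 380) = 24*(-357) = -8568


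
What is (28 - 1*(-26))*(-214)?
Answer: -11556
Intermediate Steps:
(28 - 1*(-26))*(-214) = (28 + 26)*(-214) = 54*(-214) = -11556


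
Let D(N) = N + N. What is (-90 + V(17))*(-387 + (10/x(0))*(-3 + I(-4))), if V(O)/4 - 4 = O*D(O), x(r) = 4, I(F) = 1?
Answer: -877296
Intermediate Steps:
D(N) = 2*N
V(O) = 16 + 8*O**2 (V(O) = 16 + 4*(O*(2*O)) = 16 + 4*(2*O**2) = 16 + 8*O**2)
(-90 + V(17))*(-387 + (10/x(0))*(-3 + I(-4))) = (-90 + (16 + 8*17**2))*(-387 + (10/4)*(-3 + 1)) = (-90 + (16 + 8*289))*(-387 + (10*(1/4))*(-2)) = (-90 + (16 + 2312))*(-387 + (5/2)*(-2)) = (-90 + 2328)*(-387 - 5) = 2238*(-392) = -877296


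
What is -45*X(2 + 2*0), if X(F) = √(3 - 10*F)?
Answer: -45*I*√17 ≈ -185.54*I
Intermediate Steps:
-45*X(2 + 2*0) = -45*√(3 - 10*(2 + 2*0)) = -45*√(3 - 10*(2 + 0)) = -45*√(3 - 10*2) = -45*√(3 - 20) = -45*I*√17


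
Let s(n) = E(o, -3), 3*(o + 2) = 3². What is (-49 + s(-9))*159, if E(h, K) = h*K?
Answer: -8268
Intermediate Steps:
o = 1 (o = -2 + (⅓)*3² = -2 + (⅓)*9 = -2 + 3 = 1)
E(h, K) = K*h
s(n) = -3 (s(n) = -3*1 = -3)
(-49 + s(-9))*159 = (-49 - 3)*159 = -52*159 = -8268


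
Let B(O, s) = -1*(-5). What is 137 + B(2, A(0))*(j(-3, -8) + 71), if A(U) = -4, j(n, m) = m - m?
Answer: 492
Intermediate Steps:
j(n, m) = 0
B(O, s) = 5
137 + B(2, A(0))*(j(-3, -8) + 71) = 137 + 5*(0 + 71) = 137 + 5*71 = 137 + 355 = 492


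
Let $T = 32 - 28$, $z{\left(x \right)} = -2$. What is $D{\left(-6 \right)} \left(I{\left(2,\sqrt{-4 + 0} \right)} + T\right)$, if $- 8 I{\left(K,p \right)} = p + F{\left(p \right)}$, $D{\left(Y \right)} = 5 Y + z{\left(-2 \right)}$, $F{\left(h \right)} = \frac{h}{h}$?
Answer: $-124 + 8 i \approx -124.0 + 8.0 i$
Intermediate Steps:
$F{\left(h \right)} = 1$
$D{\left(Y \right)} = -2 + 5 Y$ ($D{\left(Y \right)} = 5 Y - 2 = -2 + 5 Y$)
$T = 4$ ($T = 32 - 28 = 4$)
$I{\left(K,p \right)} = - \frac{1}{8} - \frac{p}{8}$ ($I{\left(K,p \right)} = - \frac{p + 1}{8} = - \frac{1 + p}{8} = - \frac{1}{8} - \frac{p}{8}$)
$D{\left(-6 \right)} \left(I{\left(2,\sqrt{-4 + 0} \right)} + T\right) = \left(-2 + 5 \left(-6\right)\right) \left(\left(- \frac{1}{8} - \frac{\sqrt{-4 + 0}}{8}\right) + 4\right) = \left(-2 - 30\right) \left(\left(- \frac{1}{8} - \frac{\sqrt{-4}}{8}\right) + 4\right) = - 32 \left(\left(- \frac{1}{8} - \frac{2 i}{8}\right) + 4\right) = - 32 \left(\left(- \frac{1}{8} - \frac{i}{4}\right) + 4\right) = - 32 \left(\frac{31}{8} - \frac{i}{4}\right) = -124 + 8 i$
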